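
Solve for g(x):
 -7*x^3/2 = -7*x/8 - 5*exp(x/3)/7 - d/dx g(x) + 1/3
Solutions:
 g(x) = C1 + 7*x^4/8 - 7*x^2/16 + x/3 - 15*exp(x/3)/7


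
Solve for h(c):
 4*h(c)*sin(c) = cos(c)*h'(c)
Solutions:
 h(c) = C1/cos(c)^4


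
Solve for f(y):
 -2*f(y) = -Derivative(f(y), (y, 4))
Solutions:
 f(y) = C1*exp(-2^(1/4)*y) + C2*exp(2^(1/4)*y) + C3*sin(2^(1/4)*y) + C4*cos(2^(1/4)*y)


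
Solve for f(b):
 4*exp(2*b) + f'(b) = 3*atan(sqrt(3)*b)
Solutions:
 f(b) = C1 + 3*b*atan(sqrt(3)*b) - 2*exp(2*b) - sqrt(3)*log(3*b^2 + 1)/2


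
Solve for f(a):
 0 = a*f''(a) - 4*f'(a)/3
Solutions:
 f(a) = C1 + C2*a^(7/3)


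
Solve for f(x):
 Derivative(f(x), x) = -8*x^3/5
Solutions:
 f(x) = C1 - 2*x^4/5


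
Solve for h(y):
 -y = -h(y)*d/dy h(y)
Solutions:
 h(y) = -sqrt(C1 + y^2)
 h(y) = sqrt(C1 + y^2)


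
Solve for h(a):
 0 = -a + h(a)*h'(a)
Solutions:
 h(a) = -sqrt(C1 + a^2)
 h(a) = sqrt(C1 + a^2)


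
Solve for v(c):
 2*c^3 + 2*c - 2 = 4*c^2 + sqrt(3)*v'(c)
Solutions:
 v(c) = C1 + sqrt(3)*c^4/6 - 4*sqrt(3)*c^3/9 + sqrt(3)*c^2/3 - 2*sqrt(3)*c/3


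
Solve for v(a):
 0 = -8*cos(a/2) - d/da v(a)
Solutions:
 v(a) = C1 - 16*sin(a/2)


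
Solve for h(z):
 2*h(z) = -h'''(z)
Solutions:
 h(z) = C3*exp(-2^(1/3)*z) + (C1*sin(2^(1/3)*sqrt(3)*z/2) + C2*cos(2^(1/3)*sqrt(3)*z/2))*exp(2^(1/3)*z/2)


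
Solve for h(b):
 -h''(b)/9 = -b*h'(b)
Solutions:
 h(b) = C1 + C2*erfi(3*sqrt(2)*b/2)


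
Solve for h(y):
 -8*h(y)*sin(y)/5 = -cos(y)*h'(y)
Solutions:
 h(y) = C1/cos(y)^(8/5)


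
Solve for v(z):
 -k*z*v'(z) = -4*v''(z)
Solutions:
 v(z) = Piecewise((-sqrt(2)*sqrt(pi)*C1*erf(sqrt(2)*z*sqrt(-k)/4)/sqrt(-k) - C2, (k > 0) | (k < 0)), (-C1*z - C2, True))


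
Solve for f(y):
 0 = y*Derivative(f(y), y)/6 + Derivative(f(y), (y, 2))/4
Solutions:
 f(y) = C1 + C2*erf(sqrt(3)*y/3)


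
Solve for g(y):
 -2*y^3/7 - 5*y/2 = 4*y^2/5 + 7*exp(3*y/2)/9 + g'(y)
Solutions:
 g(y) = C1 - y^4/14 - 4*y^3/15 - 5*y^2/4 - 14*exp(3*y/2)/27


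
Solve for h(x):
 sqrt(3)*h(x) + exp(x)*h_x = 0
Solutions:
 h(x) = C1*exp(sqrt(3)*exp(-x))


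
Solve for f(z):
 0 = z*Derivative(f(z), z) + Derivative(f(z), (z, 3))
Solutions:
 f(z) = C1 + Integral(C2*airyai(-z) + C3*airybi(-z), z)


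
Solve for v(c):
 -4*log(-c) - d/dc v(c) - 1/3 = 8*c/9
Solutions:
 v(c) = C1 - 4*c^2/9 - 4*c*log(-c) + 11*c/3


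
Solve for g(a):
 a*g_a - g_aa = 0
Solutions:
 g(a) = C1 + C2*erfi(sqrt(2)*a/2)


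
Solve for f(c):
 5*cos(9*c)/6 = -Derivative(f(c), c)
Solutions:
 f(c) = C1 - 5*sin(9*c)/54


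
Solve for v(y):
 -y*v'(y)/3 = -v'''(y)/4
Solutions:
 v(y) = C1 + Integral(C2*airyai(6^(2/3)*y/3) + C3*airybi(6^(2/3)*y/3), y)


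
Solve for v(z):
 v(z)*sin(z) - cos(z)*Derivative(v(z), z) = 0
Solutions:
 v(z) = C1/cos(z)


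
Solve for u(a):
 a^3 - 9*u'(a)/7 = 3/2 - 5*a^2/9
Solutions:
 u(a) = C1 + 7*a^4/36 + 35*a^3/243 - 7*a/6


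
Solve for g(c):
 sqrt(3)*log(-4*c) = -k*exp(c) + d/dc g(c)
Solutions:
 g(c) = C1 + sqrt(3)*c*log(-c) + sqrt(3)*c*(-1 + 2*log(2)) + k*exp(c)


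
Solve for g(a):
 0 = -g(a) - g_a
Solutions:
 g(a) = C1*exp(-a)


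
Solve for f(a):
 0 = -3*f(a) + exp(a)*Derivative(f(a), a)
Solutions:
 f(a) = C1*exp(-3*exp(-a))


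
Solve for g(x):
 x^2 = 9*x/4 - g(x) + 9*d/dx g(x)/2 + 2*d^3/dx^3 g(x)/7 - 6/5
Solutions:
 g(x) = C1*exp(7^(1/3)*x*(-(2 + sqrt(193))^(1/3) + 3*7^(1/3)/(2 + sqrt(193))^(1/3))/4)*sin(sqrt(3)*7^(1/3)*x*(3*7^(1/3)/(2 + sqrt(193))^(1/3) + (2 + sqrt(193))^(1/3))/4) + C2*exp(7^(1/3)*x*(-(2 + sqrt(193))^(1/3) + 3*7^(1/3)/(2 + sqrt(193))^(1/3))/4)*cos(sqrt(3)*7^(1/3)*x*(3*7^(1/3)/(2 + sqrt(193))^(1/3) + (2 + sqrt(193))^(1/3))/4) + C3*exp(-7^(1/3)*x*(-(2 + sqrt(193))^(1/3) + 3*7^(1/3)/(2 + sqrt(193))^(1/3))/2) - x^2 - 27*x/4 - 1263/40


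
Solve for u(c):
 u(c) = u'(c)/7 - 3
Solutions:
 u(c) = C1*exp(7*c) - 3


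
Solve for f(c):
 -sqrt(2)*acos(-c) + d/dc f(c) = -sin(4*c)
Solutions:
 f(c) = C1 + sqrt(2)*(c*acos(-c) + sqrt(1 - c^2)) + cos(4*c)/4


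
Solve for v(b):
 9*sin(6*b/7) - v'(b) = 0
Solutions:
 v(b) = C1 - 21*cos(6*b/7)/2


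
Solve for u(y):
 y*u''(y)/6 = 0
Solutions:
 u(y) = C1 + C2*y


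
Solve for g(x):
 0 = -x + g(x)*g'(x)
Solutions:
 g(x) = -sqrt(C1 + x^2)
 g(x) = sqrt(C1 + x^2)


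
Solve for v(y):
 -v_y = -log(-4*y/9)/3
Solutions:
 v(y) = C1 + y*log(-y)/3 + y*(-2*log(3) - 1 + 2*log(2))/3


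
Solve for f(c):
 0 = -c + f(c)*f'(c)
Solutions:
 f(c) = -sqrt(C1 + c^2)
 f(c) = sqrt(C1 + c^2)


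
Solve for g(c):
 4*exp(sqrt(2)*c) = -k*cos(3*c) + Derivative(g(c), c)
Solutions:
 g(c) = C1 + k*sin(3*c)/3 + 2*sqrt(2)*exp(sqrt(2)*c)


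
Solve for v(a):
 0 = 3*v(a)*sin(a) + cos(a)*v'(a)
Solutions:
 v(a) = C1*cos(a)^3


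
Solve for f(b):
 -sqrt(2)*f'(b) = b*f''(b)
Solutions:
 f(b) = C1 + C2*b^(1 - sqrt(2))


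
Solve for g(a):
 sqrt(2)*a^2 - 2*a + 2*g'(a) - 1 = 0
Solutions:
 g(a) = C1 - sqrt(2)*a^3/6 + a^2/2 + a/2


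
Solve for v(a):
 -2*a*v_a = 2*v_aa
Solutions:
 v(a) = C1 + C2*erf(sqrt(2)*a/2)


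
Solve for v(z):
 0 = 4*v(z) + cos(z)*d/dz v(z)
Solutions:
 v(z) = C1*(sin(z)^2 - 2*sin(z) + 1)/(sin(z)^2 + 2*sin(z) + 1)


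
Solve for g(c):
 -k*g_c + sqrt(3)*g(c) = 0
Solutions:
 g(c) = C1*exp(sqrt(3)*c/k)


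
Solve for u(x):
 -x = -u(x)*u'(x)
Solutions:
 u(x) = -sqrt(C1 + x^2)
 u(x) = sqrt(C1 + x^2)


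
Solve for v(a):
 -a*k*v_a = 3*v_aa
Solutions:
 v(a) = Piecewise((-sqrt(6)*sqrt(pi)*C1*erf(sqrt(6)*a*sqrt(k)/6)/(2*sqrt(k)) - C2, (k > 0) | (k < 0)), (-C1*a - C2, True))


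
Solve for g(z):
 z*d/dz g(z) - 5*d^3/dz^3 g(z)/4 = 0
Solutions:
 g(z) = C1 + Integral(C2*airyai(10^(2/3)*z/5) + C3*airybi(10^(2/3)*z/5), z)


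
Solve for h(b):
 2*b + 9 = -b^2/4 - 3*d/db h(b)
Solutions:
 h(b) = C1 - b^3/36 - b^2/3 - 3*b


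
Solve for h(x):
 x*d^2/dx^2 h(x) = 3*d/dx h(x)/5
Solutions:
 h(x) = C1 + C2*x^(8/5)


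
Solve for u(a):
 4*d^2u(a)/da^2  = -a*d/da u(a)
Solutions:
 u(a) = C1 + C2*erf(sqrt(2)*a/4)


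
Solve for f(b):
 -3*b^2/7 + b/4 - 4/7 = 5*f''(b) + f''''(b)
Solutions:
 f(b) = C1 + C2*b + C3*sin(sqrt(5)*b) + C4*cos(sqrt(5)*b) - b^4/140 + b^3/120 - b^2/25


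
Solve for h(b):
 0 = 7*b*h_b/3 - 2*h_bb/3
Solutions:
 h(b) = C1 + C2*erfi(sqrt(7)*b/2)


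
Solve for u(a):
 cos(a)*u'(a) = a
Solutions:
 u(a) = C1 + Integral(a/cos(a), a)


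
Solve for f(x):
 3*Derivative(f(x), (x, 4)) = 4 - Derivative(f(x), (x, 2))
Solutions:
 f(x) = C1 + C2*x + C3*sin(sqrt(3)*x/3) + C4*cos(sqrt(3)*x/3) + 2*x^2


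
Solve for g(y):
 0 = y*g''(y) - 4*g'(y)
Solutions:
 g(y) = C1 + C2*y^5


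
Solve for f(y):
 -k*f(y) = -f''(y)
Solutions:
 f(y) = C1*exp(-sqrt(k)*y) + C2*exp(sqrt(k)*y)


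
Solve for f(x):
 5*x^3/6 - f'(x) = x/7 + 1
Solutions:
 f(x) = C1 + 5*x^4/24 - x^2/14 - x


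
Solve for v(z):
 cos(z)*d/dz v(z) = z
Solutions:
 v(z) = C1 + Integral(z/cos(z), z)


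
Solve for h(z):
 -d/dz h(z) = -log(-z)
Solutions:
 h(z) = C1 + z*log(-z) - z


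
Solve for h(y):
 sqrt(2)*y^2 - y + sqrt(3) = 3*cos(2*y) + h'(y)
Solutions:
 h(y) = C1 + sqrt(2)*y^3/3 - y^2/2 + sqrt(3)*y - 3*sin(2*y)/2


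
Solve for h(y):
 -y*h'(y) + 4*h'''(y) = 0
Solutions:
 h(y) = C1 + Integral(C2*airyai(2^(1/3)*y/2) + C3*airybi(2^(1/3)*y/2), y)


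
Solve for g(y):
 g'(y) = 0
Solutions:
 g(y) = C1


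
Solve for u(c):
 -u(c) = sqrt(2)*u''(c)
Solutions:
 u(c) = C1*sin(2^(3/4)*c/2) + C2*cos(2^(3/4)*c/2)


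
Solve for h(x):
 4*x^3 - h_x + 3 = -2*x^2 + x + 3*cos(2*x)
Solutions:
 h(x) = C1 + x^4 + 2*x^3/3 - x^2/2 + 3*x - 3*sin(x)*cos(x)


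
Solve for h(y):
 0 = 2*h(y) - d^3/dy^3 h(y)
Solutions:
 h(y) = C3*exp(2^(1/3)*y) + (C1*sin(2^(1/3)*sqrt(3)*y/2) + C2*cos(2^(1/3)*sqrt(3)*y/2))*exp(-2^(1/3)*y/2)


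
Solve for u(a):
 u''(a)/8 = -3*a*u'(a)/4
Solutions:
 u(a) = C1 + C2*erf(sqrt(3)*a)


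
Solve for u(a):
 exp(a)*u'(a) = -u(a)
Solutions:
 u(a) = C1*exp(exp(-a))


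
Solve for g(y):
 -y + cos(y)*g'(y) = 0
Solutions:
 g(y) = C1 + Integral(y/cos(y), y)


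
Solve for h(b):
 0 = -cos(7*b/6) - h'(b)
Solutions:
 h(b) = C1 - 6*sin(7*b/6)/7


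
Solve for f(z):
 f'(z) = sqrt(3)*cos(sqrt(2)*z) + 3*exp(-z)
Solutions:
 f(z) = C1 + sqrt(6)*sin(sqrt(2)*z)/2 - 3*exp(-z)


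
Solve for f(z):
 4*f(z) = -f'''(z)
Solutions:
 f(z) = C3*exp(-2^(2/3)*z) + (C1*sin(2^(2/3)*sqrt(3)*z/2) + C2*cos(2^(2/3)*sqrt(3)*z/2))*exp(2^(2/3)*z/2)


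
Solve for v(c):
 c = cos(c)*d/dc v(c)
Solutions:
 v(c) = C1 + Integral(c/cos(c), c)


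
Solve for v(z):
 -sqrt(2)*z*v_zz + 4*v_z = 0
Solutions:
 v(z) = C1 + C2*z^(1 + 2*sqrt(2))


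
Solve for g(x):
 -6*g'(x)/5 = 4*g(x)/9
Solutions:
 g(x) = C1*exp(-10*x/27)


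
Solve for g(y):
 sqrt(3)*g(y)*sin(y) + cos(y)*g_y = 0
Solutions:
 g(y) = C1*cos(y)^(sqrt(3))


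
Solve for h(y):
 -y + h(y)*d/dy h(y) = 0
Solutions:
 h(y) = -sqrt(C1 + y^2)
 h(y) = sqrt(C1 + y^2)


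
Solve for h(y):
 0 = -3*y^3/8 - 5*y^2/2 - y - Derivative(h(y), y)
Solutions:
 h(y) = C1 - 3*y^4/32 - 5*y^3/6 - y^2/2


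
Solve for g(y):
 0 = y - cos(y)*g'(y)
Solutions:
 g(y) = C1 + Integral(y/cos(y), y)


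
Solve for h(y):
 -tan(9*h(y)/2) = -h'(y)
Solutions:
 h(y) = -2*asin(C1*exp(9*y/2))/9 + 2*pi/9
 h(y) = 2*asin(C1*exp(9*y/2))/9


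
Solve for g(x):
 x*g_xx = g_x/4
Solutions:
 g(x) = C1 + C2*x^(5/4)


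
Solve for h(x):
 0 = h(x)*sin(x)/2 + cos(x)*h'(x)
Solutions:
 h(x) = C1*sqrt(cos(x))


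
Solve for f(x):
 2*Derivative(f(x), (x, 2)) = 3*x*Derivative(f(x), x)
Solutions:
 f(x) = C1 + C2*erfi(sqrt(3)*x/2)


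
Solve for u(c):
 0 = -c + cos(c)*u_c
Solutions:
 u(c) = C1 + Integral(c/cos(c), c)


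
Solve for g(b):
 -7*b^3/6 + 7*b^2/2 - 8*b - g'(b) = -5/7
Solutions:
 g(b) = C1 - 7*b^4/24 + 7*b^3/6 - 4*b^2 + 5*b/7


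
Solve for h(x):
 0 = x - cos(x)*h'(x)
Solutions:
 h(x) = C1 + Integral(x/cos(x), x)


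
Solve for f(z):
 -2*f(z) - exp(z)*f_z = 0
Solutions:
 f(z) = C1*exp(2*exp(-z))


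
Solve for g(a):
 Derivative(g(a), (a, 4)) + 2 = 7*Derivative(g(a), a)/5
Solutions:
 g(a) = C1 + C4*exp(5^(2/3)*7^(1/3)*a/5) + 10*a/7 + (C2*sin(sqrt(3)*5^(2/3)*7^(1/3)*a/10) + C3*cos(sqrt(3)*5^(2/3)*7^(1/3)*a/10))*exp(-5^(2/3)*7^(1/3)*a/10)


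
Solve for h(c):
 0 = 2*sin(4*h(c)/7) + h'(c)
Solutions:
 2*c + 7*log(cos(4*h(c)/7) - 1)/8 - 7*log(cos(4*h(c)/7) + 1)/8 = C1


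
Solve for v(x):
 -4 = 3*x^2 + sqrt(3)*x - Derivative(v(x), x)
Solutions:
 v(x) = C1 + x^3 + sqrt(3)*x^2/2 + 4*x


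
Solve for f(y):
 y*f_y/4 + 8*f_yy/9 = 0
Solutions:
 f(y) = C1 + C2*erf(3*y/8)


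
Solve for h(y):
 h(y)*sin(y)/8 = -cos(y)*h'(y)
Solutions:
 h(y) = C1*cos(y)^(1/8)


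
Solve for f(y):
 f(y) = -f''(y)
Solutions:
 f(y) = C1*sin(y) + C2*cos(y)


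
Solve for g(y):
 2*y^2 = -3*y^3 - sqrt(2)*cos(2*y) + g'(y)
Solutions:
 g(y) = C1 + 3*y^4/4 + 2*y^3/3 + sqrt(2)*sin(2*y)/2


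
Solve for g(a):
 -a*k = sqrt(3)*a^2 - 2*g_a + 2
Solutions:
 g(a) = C1 + sqrt(3)*a^3/6 + a^2*k/4 + a


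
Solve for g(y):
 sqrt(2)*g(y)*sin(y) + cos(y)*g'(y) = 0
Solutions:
 g(y) = C1*cos(y)^(sqrt(2))


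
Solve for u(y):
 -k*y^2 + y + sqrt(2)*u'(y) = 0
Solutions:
 u(y) = C1 + sqrt(2)*k*y^3/6 - sqrt(2)*y^2/4


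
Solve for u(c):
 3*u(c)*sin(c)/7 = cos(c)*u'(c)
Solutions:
 u(c) = C1/cos(c)^(3/7)


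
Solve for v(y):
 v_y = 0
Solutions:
 v(y) = C1


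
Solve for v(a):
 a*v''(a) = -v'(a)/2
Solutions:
 v(a) = C1 + C2*sqrt(a)


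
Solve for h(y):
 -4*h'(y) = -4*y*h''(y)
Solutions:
 h(y) = C1 + C2*y^2


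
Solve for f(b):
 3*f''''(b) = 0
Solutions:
 f(b) = C1 + C2*b + C3*b^2 + C4*b^3


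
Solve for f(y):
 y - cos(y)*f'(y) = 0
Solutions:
 f(y) = C1 + Integral(y/cos(y), y)


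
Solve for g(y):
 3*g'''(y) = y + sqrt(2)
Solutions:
 g(y) = C1 + C2*y + C3*y^2 + y^4/72 + sqrt(2)*y^3/18


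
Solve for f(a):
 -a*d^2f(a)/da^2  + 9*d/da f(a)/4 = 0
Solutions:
 f(a) = C1 + C2*a^(13/4)


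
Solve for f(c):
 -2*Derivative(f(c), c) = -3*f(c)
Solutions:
 f(c) = C1*exp(3*c/2)


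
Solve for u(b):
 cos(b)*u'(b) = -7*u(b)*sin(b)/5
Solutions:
 u(b) = C1*cos(b)^(7/5)


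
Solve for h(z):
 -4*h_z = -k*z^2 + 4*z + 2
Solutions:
 h(z) = C1 + k*z^3/12 - z^2/2 - z/2


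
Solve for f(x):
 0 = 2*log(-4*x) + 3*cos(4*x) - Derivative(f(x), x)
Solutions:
 f(x) = C1 + 2*x*log(-x) - 2*x + 4*x*log(2) + 3*sin(4*x)/4


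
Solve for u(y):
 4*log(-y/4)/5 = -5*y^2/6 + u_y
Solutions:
 u(y) = C1 + 5*y^3/18 + 4*y*log(-y)/5 + 4*y*(-2*log(2) - 1)/5


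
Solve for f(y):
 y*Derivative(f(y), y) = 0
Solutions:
 f(y) = C1


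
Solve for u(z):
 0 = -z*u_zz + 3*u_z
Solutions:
 u(z) = C1 + C2*z^4


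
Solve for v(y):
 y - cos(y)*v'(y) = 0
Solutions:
 v(y) = C1 + Integral(y/cos(y), y)


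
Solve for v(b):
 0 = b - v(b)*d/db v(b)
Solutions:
 v(b) = -sqrt(C1 + b^2)
 v(b) = sqrt(C1 + b^2)


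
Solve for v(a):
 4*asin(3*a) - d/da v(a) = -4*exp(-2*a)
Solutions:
 v(a) = C1 + 4*a*asin(3*a) + 4*sqrt(1 - 9*a^2)/3 - 2*exp(-2*a)


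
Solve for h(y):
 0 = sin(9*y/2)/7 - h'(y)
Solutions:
 h(y) = C1 - 2*cos(9*y/2)/63


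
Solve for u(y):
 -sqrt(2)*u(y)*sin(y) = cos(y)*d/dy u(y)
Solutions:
 u(y) = C1*cos(y)^(sqrt(2))


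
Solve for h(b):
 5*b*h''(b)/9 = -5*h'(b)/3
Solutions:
 h(b) = C1 + C2/b^2


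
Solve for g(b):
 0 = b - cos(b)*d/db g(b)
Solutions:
 g(b) = C1 + Integral(b/cos(b), b)


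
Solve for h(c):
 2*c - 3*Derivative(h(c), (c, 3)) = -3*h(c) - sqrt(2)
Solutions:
 h(c) = C3*exp(c) - 2*c/3 + (C1*sin(sqrt(3)*c/2) + C2*cos(sqrt(3)*c/2))*exp(-c/2) - sqrt(2)/3


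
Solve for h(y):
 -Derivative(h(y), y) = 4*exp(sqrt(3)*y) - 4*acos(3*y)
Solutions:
 h(y) = C1 + 4*y*acos(3*y) - 4*sqrt(1 - 9*y^2)/3 - 4*sqrt(3)*exp(sqrt(3)*y)/3


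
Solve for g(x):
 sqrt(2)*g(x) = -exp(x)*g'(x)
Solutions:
 g(x) = C1*exp(sqrt(2)*exp(-x))


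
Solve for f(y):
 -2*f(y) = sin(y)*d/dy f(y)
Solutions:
 f(y) = C1*(cos(y) + 1)/(cos(y) - 1)


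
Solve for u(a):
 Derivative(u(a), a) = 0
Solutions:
 u(a) = C1


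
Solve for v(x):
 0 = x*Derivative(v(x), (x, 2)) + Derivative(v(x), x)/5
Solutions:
 v(x) = C1 + C2*x^(4/5)


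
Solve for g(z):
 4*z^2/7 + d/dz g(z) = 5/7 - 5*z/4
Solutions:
 g(z) = C1 - 4*z^3/21 - 5*z^2/8 + 5*z/7


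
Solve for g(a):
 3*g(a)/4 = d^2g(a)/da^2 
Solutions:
 g(a) = C1*exp(-sqrt(3)*a/2) + C2*exp(sqrt(3)*a/2)


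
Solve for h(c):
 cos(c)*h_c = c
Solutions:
 h(c) = C1 + Integral(c/cos(c), c)


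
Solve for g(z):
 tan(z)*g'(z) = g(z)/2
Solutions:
 g(z) = C1*sqrt(sin(z))


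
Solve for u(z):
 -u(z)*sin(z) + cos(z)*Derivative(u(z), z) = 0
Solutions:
 u(z) = C1/cos(z)


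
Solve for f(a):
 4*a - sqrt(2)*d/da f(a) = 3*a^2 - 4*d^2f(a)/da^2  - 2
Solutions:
 f(a) = C1 + C2*exp(sqrt(2)*a/4) - sqrt(2)*a^3/2 - 6*a^2 + sqrt(2)*a^2 - 23*sqrt(2)*a + 8*a


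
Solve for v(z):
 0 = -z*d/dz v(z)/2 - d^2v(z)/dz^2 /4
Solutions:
 v(z) = C1 + C2*erf(z)


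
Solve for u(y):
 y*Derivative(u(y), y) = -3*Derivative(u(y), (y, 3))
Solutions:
 u(y) = C1 + Integral(C2*airyai(-3^(2/3)*y/3) + C3*airybi(-3^(2/3)*y/3), y)


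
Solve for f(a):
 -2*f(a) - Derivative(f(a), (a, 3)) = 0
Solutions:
 f(a) = C3*exp(-2^(1/3)*a) + (C1*sin(2^(1/3)*sqrt(3)*a/2) + C2*cos(2^(1/3)*sqrt(3)*a/2))*exp(2^(1/3)*a/2)


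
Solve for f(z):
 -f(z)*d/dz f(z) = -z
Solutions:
 f(z) = -sqrt(C1 + z^2)
 f(z) = sqrt(C1 + z^2)


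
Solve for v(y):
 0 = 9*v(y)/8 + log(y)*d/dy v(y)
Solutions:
 v(y) = C1*exp(-9*li(y)/8)


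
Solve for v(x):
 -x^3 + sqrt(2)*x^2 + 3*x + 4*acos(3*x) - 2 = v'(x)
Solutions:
 v(x) = C1 - x^4/4 + sqrt(2)*x^3/3 + 3*x^2/2 + 4*x*acos(3*x) - 2*x - 4*sqrt(1 - 9*x^2)/3


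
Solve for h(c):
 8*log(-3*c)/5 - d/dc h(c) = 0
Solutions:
 h(c) = C1 + 8*c*log(-c)/5 + 8*c*(-1 + log(3))/5


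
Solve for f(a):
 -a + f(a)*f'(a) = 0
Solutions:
 f(a) = -sqrt(C1 + a^2)
 f(a) = sqrt(C1 + a^2)


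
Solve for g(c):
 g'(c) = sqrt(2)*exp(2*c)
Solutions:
 g(c) = C1 + sqrt(2)*exp(2*c)/2


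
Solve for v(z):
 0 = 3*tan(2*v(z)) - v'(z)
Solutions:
 v(z) = -asin(C1*exp(6*z))/2 + pi/2
 v(z) = asin(C1*exp(6*z))/2


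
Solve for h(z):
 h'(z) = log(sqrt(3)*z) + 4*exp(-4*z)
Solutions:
 h(z) = C1 + z*log(z) + z*(-1 + log(3)/2) - exp(-4*z)


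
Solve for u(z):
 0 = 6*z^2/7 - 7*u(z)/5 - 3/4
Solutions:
 u(z) = 30*z^2/49 - 15/28


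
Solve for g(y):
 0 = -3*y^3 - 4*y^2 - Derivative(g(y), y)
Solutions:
 g(y) = C1 - 3*y^4/4 - 4*y^3/3


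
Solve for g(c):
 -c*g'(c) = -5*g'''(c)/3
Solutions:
 g(c) = C1 + Integral(C2*airyai(3^(1/3)*5^(2/3)*c/5) + C3*airybi(3^(1/3)*5^(2/3)*c/5), c)


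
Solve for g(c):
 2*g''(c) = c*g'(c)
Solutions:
 g(c) = C1 + C2*erfi(c/2)


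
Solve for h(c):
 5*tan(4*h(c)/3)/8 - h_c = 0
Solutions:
 h(c) = -3*asin(C1*exp(5*c/6))/4 + 3*pi/4
 h(c) = 3*asin(C1*exp(5*c/6))/4


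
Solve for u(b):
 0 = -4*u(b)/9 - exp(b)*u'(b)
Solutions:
 u(b) = C1*exp(4*exp(-b)/9)


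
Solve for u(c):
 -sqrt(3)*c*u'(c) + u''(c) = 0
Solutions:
 u(c) = C1 + C2*erfi(sqrt(2)*3^(1/4)*c/2)


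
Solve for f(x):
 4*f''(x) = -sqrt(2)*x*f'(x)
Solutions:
 f(x) = C1 + C2*erf(2^(3/4)*x/4)


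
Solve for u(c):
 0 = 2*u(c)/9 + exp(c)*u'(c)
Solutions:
 u(c) = C1*exp(2*exp(-c)/9)


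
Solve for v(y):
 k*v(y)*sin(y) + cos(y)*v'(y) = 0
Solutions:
 v(y) = C1*exp(k*log(cos(y)))


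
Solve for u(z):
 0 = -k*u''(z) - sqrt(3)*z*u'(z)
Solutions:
 u(z) = C1 + C2*sqrt(k)*erf(sqrt(2)*3^(1/4)*z*sqrt(1/k)/2)


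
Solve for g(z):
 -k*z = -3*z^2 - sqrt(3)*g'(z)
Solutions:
 g(z) = C1 + sqrt(3)*k*z^2/6 - sqrt(3)*z^3/3


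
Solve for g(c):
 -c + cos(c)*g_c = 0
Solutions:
 g(c) = C1 + Integral(c/cos(c), c)


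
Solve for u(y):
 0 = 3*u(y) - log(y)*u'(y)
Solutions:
 u(y) = C1*exp(3*li(y))


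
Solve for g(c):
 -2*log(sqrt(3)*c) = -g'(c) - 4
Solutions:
 g(c) = C1 + 2*c*log(c) - 6*c + c*log(3)


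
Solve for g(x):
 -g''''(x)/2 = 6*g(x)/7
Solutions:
 g(x) = (C1*sin(3^(1/4)*7^(3/4)*x/7) + C2*cos(3^(1/4)*7^(3/4)*x/7))*exp(-3^(1/4)*7^(3/4)*x/7) + (C3*sin(3^(1/4)*7^(3/4)*x/7) + C4*cos(3^(1/4)*7^(3/4)*x/7))*exp(3^(1/4)*7^(3/4)*x/7)


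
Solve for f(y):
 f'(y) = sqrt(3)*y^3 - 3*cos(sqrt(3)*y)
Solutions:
 f(y) = C1 + sqrt(3)*y^4/4 - sqrt(3)*sin(sqrt(3)*y)


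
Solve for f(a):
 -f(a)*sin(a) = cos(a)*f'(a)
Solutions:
 f(a) = C1*cos(a)


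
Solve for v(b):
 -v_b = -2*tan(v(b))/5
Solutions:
 v(b) = pi - asin(C1*exp(2*b/5))
 v(b) = asin(C1*exp(2*b/5))


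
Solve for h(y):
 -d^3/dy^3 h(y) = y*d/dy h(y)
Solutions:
 h(y) = C1 + Integral(C2*airyai(-y) + C3*airybi(-y), y)


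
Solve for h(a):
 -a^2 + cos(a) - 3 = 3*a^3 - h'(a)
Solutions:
 h(a) = C1 + 3*a^4/4 + a^3/3 + 3*a - sin(a)


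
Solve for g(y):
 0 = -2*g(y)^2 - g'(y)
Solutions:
 g(y) = 1/(C1 + 2*y)


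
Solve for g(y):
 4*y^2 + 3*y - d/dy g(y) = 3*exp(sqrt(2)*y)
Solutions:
 g(y) = C1 + 4*y^3/3 + 3*y^2/2 - 3*sqrt(2)*exp(sqrt(2)*y)/2


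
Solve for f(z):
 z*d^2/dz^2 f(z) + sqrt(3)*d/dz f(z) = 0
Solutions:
 f(z) = C1 + C2*z^(1 - sqrt(3))


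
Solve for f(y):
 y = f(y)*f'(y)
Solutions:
 f(y) = -sqrt(C1 + y^2)
 f(y) = sqrt(C1 + y^2)


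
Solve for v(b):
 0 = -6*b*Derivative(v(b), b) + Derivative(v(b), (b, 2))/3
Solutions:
 v(b) = C1 + C2*erfi(3*b)


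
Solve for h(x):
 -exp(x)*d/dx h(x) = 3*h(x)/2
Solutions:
 h(x) = C1*exp(3*exp(-x)/2)


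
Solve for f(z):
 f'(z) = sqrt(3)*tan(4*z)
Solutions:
 f(z) = C1 - sqrt(3)*log(cos(4*z))/4


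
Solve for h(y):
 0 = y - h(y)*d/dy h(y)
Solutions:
 h(y) = -sqrt(C1 + y^2)
 h(y) = sqrt(C1 + y^2)


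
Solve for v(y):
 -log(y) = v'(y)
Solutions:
 v(y) = C1 - y*log(y) + y


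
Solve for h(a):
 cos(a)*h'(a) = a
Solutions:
 h(a) = C1 + Integral(a/cos(a), a)


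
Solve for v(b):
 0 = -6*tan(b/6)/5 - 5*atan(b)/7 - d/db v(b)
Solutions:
 v(b) = C1 - 5*b*atan(b)/7 + 5*log(b^2 + 1)/14 + 36*log(cos(b/6))/5


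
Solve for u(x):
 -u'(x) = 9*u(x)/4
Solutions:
 u(x) = C1*exp(-9*x/4)


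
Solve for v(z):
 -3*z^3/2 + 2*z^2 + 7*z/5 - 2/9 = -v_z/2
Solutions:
 v(z) = C1 + 3*z^4/4 - 4*z^3/3 - 7*z^2/5 + 4*z/9


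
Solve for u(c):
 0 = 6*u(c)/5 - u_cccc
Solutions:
 u(c) = C1*exp(-5^(3/4)*6^(1/4)*c/5) + C2*exp(5^(3/4)*6^(1/4)*c/5) + C3*sin(5^(3/4)*6^(1/4)*c/5) + C4*cos(5^(3/4)*6^(1/4)*c/5)


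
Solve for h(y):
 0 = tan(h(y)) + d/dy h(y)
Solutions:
 h(y) = pi - asin(C1*exp(-y))
 h(y) = asin(C1*exp(-y))


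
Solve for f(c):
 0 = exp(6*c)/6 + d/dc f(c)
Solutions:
 f(c) = C1 - exp(6*c)/36


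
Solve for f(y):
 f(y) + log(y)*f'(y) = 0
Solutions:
 f(y) = C1*exp(-li(y))


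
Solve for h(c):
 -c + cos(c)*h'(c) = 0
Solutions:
 h(c) = C1 + Integral(c/cos(c), c)


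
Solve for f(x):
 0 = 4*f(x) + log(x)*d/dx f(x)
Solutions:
 f(x) = C1*exp(-4*li(x))


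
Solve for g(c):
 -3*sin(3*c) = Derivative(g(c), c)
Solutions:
 g(c) = C1 + cos(3*c)


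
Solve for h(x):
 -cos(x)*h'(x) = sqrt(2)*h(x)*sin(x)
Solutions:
 h(x) = C1*cos(x)^(sqrt(2))


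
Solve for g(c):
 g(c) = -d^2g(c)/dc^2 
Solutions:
 g(c) = C1*sin(c) + C2*cos(c)


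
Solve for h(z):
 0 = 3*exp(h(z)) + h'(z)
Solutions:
 h(z) = log(1/(C1 + 3*z))


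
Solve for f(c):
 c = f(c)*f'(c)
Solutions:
 f(c) = -sqrt(C1 + c^2)
 f(c) = sqrt(C1 + c^2)


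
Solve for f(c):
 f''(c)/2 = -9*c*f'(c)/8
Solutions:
 f(c) = C1 + C2*erf(3*sqrt(2)*c/4)


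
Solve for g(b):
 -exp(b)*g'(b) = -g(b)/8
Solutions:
 g(b) = C1*exp(-exp(-b)/8)


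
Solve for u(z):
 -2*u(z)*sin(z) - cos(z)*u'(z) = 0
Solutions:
 u(z) = C1*cos(z)^2


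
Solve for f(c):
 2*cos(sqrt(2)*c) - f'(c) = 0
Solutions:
 f(c) = C1 + sqrt(2)*sin(sqrt(2)*c)


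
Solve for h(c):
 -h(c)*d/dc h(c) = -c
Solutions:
 h(c) = -sqrt(C1 + c^2)
 h(c) = sqrt(C1 + c^2)


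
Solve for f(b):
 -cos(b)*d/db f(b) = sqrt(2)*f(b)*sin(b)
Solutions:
 f(b) = C1*cos(b)^(sqrt(2))


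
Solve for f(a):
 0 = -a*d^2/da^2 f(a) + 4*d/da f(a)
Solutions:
 f(a) = C1 + C2*a^5


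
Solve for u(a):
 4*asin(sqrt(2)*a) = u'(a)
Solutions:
 u(a) = C1 + 4*a*asin(sqrt(2)*a) + 2*sqrt(2)*sqrt(1 - 2*a^2)


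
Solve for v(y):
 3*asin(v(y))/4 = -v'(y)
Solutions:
 Integral(1/asin(_y), (_y, v(y))) = C1 - 3*y/4


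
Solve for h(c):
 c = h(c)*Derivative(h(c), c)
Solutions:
 h(c) = -sqrt(C1 + c^2)
 h(c) = sqrt(C1 + c^2)


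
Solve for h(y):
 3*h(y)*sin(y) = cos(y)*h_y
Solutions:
 h(y) = C1/cos(y)^3


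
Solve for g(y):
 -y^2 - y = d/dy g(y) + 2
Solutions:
 g(y) = C1 - y^3/3 - y^2/2 - 2*y


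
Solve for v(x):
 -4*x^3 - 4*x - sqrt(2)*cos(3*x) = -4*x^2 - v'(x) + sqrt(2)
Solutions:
 v(x) = C1 + x^4 - 4*x^3/3 + 2*x^2 + sqrt(2)*x + sqrt(2)*sin(3*x)/3


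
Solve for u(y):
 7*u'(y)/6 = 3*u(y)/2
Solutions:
 u(y) = C1*exp(9*y/7)


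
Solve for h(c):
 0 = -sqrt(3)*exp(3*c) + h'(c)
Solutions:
 h(c) = C1 + sqrt(3)*exp(3*c)/3


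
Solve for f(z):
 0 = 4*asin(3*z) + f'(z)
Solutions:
 f(z) = C1 - 4*z*asin(3*z) - 4*sqrt(1 - 9*z^2)/3


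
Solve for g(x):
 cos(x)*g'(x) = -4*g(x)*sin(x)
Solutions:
 g(x) = C1*cos(x)^4


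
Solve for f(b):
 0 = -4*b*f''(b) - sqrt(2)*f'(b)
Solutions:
 f(b) = C1 + C2*b^(1 - sqrt(2)/4)


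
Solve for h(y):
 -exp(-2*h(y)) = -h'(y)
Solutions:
 h(y) = log(-sqrt(C1 + 2*y))
 h(y) = log(C1 + 2*y)/2


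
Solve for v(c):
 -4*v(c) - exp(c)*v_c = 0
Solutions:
 v(c) = C1*exp(4*exp(-c))


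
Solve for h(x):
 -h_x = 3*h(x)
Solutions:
 h(x) = C1*exp(-3*x)


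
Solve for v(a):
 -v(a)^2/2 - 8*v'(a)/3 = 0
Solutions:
 v(a) = 16/(C1 + 3*a)


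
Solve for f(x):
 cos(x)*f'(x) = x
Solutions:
 f(x) = C1 + Integral(x/cos(x), x)


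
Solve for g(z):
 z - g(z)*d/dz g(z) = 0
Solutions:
 g(z) = -sqrt(C1 + z^2)
 g(z) = sqrt(C1 + z^2)


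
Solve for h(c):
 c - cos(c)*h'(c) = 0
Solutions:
 h(c) = C1 + Integral(c/cos(c), c)


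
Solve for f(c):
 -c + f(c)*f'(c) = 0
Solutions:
 f(c) = -sqrt(C1 + c^2)
 f(c) = sqrt(C1 + c^2)


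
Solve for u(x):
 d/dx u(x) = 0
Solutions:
 u(x) = C1


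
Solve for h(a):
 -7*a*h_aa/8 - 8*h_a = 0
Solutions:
 h(a) = C1 + C2/a^(57/7)


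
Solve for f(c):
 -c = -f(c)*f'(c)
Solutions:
 f(c) = -sqrt(C1 + c^2)
 f(c) = sqrt(C1 + c^2)


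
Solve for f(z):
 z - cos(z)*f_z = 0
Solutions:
 f(z) = C1 + Integral(z/cos(z), z)


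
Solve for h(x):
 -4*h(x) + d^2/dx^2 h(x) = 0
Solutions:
 h(x) = C1*exp(-2*x) + C2*exp(2*x)


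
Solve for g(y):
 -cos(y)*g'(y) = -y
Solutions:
 g(y) = C1 + Integral(y/cos(y), y)


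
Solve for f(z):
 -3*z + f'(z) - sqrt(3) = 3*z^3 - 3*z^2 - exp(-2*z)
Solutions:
 f(z) = C1 + 3*z^4/4 - z^3 + 3*z^2/2 + sqrt(3)*z + exp(-2*z)/2


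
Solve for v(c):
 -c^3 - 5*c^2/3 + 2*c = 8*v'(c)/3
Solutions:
 v(c) = C1 - 3*c^4/32 - 5*c^3/24 + 3*c^2/8


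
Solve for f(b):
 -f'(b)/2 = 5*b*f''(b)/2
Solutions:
 f(b) = C1 + C2*b^(4/5)


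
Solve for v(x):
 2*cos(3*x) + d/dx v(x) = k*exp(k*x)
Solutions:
 v(x) = C1 + exp(k*x) - 2*sin(3*x)/3


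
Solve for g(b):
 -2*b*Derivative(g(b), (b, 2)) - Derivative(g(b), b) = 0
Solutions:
 g(b) = C1 + C2*sqrt(b)


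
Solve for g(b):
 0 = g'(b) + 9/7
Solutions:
 g(b) = C1 - 9*b/7


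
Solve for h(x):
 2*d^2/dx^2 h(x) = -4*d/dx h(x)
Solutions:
 h(x) = C1 + C2*exp(-2*x)


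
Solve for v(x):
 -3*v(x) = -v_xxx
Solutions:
 v(x) = C3*exp(3^(1/3)*x) + (C1*sin(3^(5/6)*x/2) + C2*cos(3^(5/6)*x/2))*exp(-3^(1/3)*x/2)


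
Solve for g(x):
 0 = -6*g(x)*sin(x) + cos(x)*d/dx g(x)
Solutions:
 g(x) = C1/cos(x)^6


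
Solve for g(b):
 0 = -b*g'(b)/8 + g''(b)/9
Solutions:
 g(b) = C1 + C2*erfi(3*b/4)


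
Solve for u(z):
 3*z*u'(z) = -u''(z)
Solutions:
 u(z) = C1 + C2*erf(sqrt(6)*z/2)


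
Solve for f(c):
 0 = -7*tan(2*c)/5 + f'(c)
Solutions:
 f(c) = C1 - 7*log(cos(2*c))/10


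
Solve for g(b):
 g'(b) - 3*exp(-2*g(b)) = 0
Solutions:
 g(b) = log(-sqrt(C1 + 6*b))
 g(b) = log(C1 + 6*b)/2


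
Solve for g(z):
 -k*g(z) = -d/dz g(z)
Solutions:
 g(z) = C1*exp(k*z)


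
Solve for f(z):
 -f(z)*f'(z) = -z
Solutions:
 f(z) = -sqrt(C1 + z^2)
 f(z) = sqrt(C1 + z^2)


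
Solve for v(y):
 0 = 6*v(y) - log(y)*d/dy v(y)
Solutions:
 v(y) = C1*exp(6*li(y))


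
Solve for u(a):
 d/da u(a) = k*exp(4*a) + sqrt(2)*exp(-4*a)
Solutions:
 u(a) = C1 + k*exp(4*a)/4 - sqrt(2)*exp(-4*a)/4


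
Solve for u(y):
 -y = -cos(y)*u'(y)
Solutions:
 u(y) = C1 + Integral(y/cos(y), y)


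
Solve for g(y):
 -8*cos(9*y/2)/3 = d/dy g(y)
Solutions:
 g(y) = C1 - 16*sin(9*y/2)/27


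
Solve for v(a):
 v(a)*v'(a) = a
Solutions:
 v(a) = -sqrt(C1 + a^2)
 v(a) = sqrt(C1 + a^2)


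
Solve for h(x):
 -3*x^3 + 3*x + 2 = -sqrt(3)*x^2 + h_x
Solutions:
 h(x) = C1 - 3*x^4/4 + sqrt(3)*x^3/3 + 3*x^2/2 + 2*x


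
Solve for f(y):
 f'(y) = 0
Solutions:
 f(y) = C1


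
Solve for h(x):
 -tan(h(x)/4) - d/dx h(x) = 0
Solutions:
 h(x) = -4*asin(C1*exp(-x/4)) + 4*pi
 h(x) = 4*asin(C1*exp(-x/4))


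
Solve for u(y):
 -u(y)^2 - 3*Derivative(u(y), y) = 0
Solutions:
 u(y) = 3/(C1 + y)


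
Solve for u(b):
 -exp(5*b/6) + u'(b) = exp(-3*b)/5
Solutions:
 u(b) = C1 + 6*exp(5*b/6)/5 - exp(-3*b)/15


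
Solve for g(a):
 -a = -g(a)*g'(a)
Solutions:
 g(a) = -sqrt(C1 + a^2)
 g(a) = sqrt(C1 + a^2)


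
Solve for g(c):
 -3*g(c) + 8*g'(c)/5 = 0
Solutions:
 g(c) = C1*exp(15*c/8)


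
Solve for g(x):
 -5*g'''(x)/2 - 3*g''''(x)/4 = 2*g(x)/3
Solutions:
 g(x) = C1*exp(x*(-5 + sqrt(8*6^(2/3)/(sqrt(5241) + 75)^(1/3) + 2*6^(1/3)*(sqrt(5241) + 75)^(1/3) + 25))/6)*sin(sqrt(2)*x*sqrt(-25 + 4*6^(2/3)/(sqrt(5241) + 75)^(1/3) + 6^(1/3)*(sqrt(5241) + 75)^(1/3) + 125/sqrt(8*6^(2/3)/(sqrt(5241) + 75)^(1/3) + 2*6^(1/3)*(sqrt(5241) + 75)^(1/3) + 25))/6) + C2*exp(x*(-5 + sqrt(8*6^(2/3)/(sqrt(5241) + 75)^(1/3) + 2*6^(1/3)*(sqrt(5241) + 75)^(1/3) + 25))/6)*cos(sqrt(2)*x*sqrt(-25 + 4*6^(2/3)/(sqrt(5241) + 75)^(1/3) + 6^(1/3)*(sqrt(5241) + 75)^(1/3) + 125/sqrt(8*6^(2/3)/(sqrt(5241) + 75)^(1/3) + 2*6^(1/3)*(sqrt(5241) + 75)^(1/3) + 25))/6) + C3*exp(-x*(5 + sqrt(8*6^(2/3)/(sqrt(5241) + 75)^(1/3) + 2*6^(1/3)*(sqrt(5241) + 75)^(1/3) + 25) + sqrt(2)*sqrt(-6^(1/3)*(sqrt(5241) + 75)^(1/3) - 4*6^(2/3)/(sqrt(5241) + 75)^(1/3) + 125/sqrt(8*6^(2/3)/(sqrt(5241) + 75)^(1/3) + 2*6^(1/3)*(sqrt(5241) + 75)^(1/3) + 25) + 25))/6) + C4*exp(x*(-sqrt(8*6^(2/3)/(sqrt(5241) + 75)^(1/3) + 2*6^(1/3)*(sqrt(5241) + 75)^(1/3) + 25) - 5 + sqrt(2)*sqrt(-6^(1/3)*(sqrt(5241) + 75)^(1/3) - 4*6^(2/3)/(sqrt(5241) + 75)^(1/3) + 125/sqrt(8*6^(2/3)/(sqrt(5241) + 75)^(1/3) + 2*6^(1/3)*(sqrt(5241) + 75)^(1/3) + 25) + 25))/6)


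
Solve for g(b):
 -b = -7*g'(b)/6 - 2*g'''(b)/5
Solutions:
 g(b) = C1 + C2*sin(sqrt(105)*b/6) + C3*cos(sqrt(105)*b/6) + 3*b^2/7


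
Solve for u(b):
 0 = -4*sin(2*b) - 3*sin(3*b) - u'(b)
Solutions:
 u(b) = C1 + 2*cos(2*b) + cos(3*b)


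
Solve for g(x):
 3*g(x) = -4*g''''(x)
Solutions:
 g(x) = (C1*sin(3^(1/4)*x/2) + C2*cos(3^(1/4)*x/2))*exp(-3^(1/4)*x/2) + (C3*sin(3^(1/4)*x/2) + C4*cos(3^(1/4)*x/2))*exp(3^(1/4)*x/2)


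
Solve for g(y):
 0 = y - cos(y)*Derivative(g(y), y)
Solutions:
 g(y) = C1 + Integral(y/cos(y), y)


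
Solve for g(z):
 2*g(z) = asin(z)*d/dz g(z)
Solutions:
 g(z) = C1*exp(2*Integral(1/asin(z), z))


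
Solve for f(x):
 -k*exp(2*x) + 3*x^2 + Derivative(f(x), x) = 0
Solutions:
 f(x) = C1 + k*exp(2*x)/2 - x^3


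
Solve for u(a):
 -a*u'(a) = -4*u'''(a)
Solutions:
 u(a) = C1 + Integral(C2*airyai(2^(1/3)*a/2) + C3*airybi(2^(1/3)*a/2), a)


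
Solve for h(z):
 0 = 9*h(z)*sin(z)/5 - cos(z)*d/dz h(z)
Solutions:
 h(z) = C1/cos(z)^(9/5)


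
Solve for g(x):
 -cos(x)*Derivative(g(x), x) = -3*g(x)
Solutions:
 g(x) = C1*(sin(x) + 1)^(3/2)/(sin(x) - 1)^(3/2)


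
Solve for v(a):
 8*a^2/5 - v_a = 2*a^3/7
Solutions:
 v(a) = C1 - a^4/14 + 8*a^3/15


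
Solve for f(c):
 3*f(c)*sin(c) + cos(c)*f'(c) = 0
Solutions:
 f(c) = C1*cos(c)^3


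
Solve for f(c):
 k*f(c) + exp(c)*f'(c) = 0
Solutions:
 f(c) = C1*exp(k*exp(-c))


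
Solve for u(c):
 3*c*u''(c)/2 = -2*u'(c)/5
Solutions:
 u(c) = C1 + C2*c^(11/15)


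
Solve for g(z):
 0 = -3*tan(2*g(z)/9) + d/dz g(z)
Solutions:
 g(z) = -9*asin(C1*exp(2*z/3))/2 + 9*pi/2
 g(z) = 9*asin(C1*exp(2*z/3))/2


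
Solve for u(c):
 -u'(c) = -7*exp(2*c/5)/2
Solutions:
 u(c) = C1 + 35*exp(2*c/5)/4


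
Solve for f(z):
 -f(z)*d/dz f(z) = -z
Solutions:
 f(z) = -sqrt(C1 + z^2)
 f(z) = sqrt(C1 + z^2)


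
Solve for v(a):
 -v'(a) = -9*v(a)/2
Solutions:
 v(a) = C1*exp(9*a/2)


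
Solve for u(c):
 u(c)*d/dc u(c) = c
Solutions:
 u(c) = -sqrt(C1 + c^2)
 u(c) = sqrt(C1 + c^2)


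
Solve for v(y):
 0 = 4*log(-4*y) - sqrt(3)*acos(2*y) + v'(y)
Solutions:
 v(y) = C1 - 4*y*log(-y) - 8*y*log(2) + 4*y + sqrt(3)*(y*acos(2*y) - sqrt(1 - 4*y^2)/2)


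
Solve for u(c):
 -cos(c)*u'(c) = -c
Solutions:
 u(c) = C1 + Integral(c/cos(c), c)


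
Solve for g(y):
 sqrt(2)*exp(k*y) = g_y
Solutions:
 g(y) = C1 + sqrt(2)*exp(k*y)/k


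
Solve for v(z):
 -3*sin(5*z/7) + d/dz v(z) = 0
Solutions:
 v(z) = C1 - 21*cos(5*z/7)/5


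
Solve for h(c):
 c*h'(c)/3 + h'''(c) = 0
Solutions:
 h(c) = C1 + Integral(C2*airyai(-3^(2/3)*c/3) + C3*airybi(-3^(2/3)*c/3), c)


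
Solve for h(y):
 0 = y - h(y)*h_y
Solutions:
 h(y) = -sqrt(C1 + y^2)
 h(y) = sqrt(C1 + y^2)


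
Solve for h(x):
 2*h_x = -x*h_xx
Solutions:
 h(x) = C1 + C2/x


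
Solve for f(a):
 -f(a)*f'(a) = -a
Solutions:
 f(a) = -sqrt(C1 + a^2)
 f(a) = sqrt(C1 + a^2)


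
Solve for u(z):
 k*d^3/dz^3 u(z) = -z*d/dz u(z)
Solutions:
 u(z) = C1 + Integral(C2*airyai(z*(-1/k)^(1/3)) + C3*airybi(z*(-1/k)^(1/3)), z)


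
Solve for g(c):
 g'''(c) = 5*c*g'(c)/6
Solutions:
 g(c) = C1 + Integral(C2*airyai(5^(1/3)*6^(2/3)*c/6) + C3*airybi(5^(1/3)*6^(2/3)*c/6), c)


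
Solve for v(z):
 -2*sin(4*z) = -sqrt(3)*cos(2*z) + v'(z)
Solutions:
 v(z) = C1 + sqrt(3)*sin(2*z)/2 + cos(4*z)/2


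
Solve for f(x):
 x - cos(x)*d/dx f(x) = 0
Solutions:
 f(x) = C1 + Integral(x/cos(x), x)


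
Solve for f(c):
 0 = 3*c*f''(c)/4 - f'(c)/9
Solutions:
 f(c) = C1 + C2*c^(31/27)


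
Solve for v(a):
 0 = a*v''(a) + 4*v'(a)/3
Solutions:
 v(a) = C1 + C2/a^(1/3)


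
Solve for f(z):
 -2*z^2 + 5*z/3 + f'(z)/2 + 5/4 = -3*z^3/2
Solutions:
 f(z) = C1 - 3*z^4/4 + 4*z^3/3 - 5*z^2/3 - 5*z/2


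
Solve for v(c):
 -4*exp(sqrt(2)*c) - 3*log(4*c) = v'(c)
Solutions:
 v(c) = C1 - 3*c*log(c) + 3*c*(1 - 2*log(2)) - 2*sqrt(2)*exp(sqrt(2)*c)


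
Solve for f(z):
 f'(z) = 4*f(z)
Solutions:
 f(z) = C1*exp(4*z)


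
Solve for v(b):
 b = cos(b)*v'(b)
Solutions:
 v(b) = C1 + Integral(b/cos(b), b)


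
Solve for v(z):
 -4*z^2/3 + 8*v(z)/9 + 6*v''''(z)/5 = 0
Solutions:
 v(z) = 3*z^2/2 + (C1*sin(15^(1/4)*z/3) + C2*cos(15^(1/4)*z/3))*exp(-15^(1/4)*z/3) + (C3*sin(15^(1/4)*z/3) + C4*cos(15^(1/4)*z/3))*exp(15^(1/4)*z/3)


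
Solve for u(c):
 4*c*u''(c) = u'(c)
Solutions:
 u(c) = C1 + C2*c^(5/4)


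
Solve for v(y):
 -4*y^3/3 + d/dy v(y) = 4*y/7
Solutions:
 v(y) = C1 + y^4/3 + 2*y^2/7


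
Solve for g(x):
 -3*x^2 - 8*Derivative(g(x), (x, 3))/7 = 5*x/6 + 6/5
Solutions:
 g(x) = C1 + C2*x + C3*x^2 - 7*x^5/160 - 35*x^4/1152 - 7*x^3/40


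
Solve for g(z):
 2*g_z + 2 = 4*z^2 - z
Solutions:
 g(z) = C1 + 2*z^3/3 - z^2/4 - z


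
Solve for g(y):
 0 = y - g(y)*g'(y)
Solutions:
 g(y) = -sqrt(C1 + y^2)
 g(y) = sqrt(C1 + y^2)


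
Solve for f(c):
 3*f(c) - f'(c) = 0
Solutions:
 f(c) = C1*exp(3*c)


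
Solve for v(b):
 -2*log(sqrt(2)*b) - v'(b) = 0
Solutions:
 v(b) = C1 - 2*b*log(b) - b*log(2) + 2*b


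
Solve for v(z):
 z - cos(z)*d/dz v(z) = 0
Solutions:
 v(z) = C1 + Integral(z/cos(z), z)


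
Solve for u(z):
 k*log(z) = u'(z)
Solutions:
 u(z) = C1 + k*z*log(z) - k*z


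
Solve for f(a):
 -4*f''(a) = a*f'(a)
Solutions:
 f(a) = C1 + C2*erf(sqrt(2)*a/4)


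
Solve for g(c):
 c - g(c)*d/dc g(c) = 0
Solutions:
 g(c) = -sqrt(C1 + c^2)
 g(c) = sqrt(C1 + c^2)


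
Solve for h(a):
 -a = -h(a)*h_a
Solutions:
 h(a) = -sqrt(C1 + a^2)
 h(a) = sqrt(C1 + a^2)


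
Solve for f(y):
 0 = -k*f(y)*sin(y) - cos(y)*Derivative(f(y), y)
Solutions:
 f(y) = C1*exp(k*log(cos(y)))


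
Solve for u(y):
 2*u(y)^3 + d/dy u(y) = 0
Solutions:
 u(y) = -sqrt(2)*sqrt(-1/(C1 - 2*y))/2
 u(y) = sqrt(2)*sqrt(-1/(C1 - 2*y))/2


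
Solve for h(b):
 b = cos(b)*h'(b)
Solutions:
 h(b) = C1 + Integral(b/cos(b), b)


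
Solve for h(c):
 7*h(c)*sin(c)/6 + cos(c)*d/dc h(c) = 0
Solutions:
 h(c) = C1*cos(c)^(7/6)


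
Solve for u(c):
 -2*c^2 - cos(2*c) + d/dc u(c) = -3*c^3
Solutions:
 u(c) = C1 - 3*c^4/4 + 2*c^3/3 + sin(2*c)/2


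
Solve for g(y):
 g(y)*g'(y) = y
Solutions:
 g(y) = -sqrt(C1 + y^2)
 g(y) = sqrt(C1 + y^2)


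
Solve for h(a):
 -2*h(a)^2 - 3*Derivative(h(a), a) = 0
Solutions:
 h(a) = 3/(C1 + 2*a)


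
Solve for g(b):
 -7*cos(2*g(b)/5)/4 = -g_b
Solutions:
 -7*b/4 - 5*log(sin(2*g(b)/5) - 1)/4 + 5*log(sin(2*g(b)/5) + 1)/4 = C1


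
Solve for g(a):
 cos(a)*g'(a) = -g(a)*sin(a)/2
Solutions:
 g(a) = C1*sqrt(cos(a))


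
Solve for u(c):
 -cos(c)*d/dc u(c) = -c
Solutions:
 u(c) = C1 + Integral(c/cos(c), c)


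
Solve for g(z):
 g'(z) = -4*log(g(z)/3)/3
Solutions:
 -3*Integral(1/(-log(_y) + log(3)), (_y, g(z)))/4 = C1 - z


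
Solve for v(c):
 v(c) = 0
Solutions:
 v(c) = 0


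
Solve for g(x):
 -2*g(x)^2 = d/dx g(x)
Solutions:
 g(x) = 1/(C1 + 2*x)


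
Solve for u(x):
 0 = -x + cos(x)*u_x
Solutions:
 u(x) = C1 + Integral(x/cos(x), x)


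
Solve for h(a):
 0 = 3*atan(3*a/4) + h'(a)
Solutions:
 h(a) = C1 - 3*a*atan(3*a/4) + 2*log(9*a^2 + 16)


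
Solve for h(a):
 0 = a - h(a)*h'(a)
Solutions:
 h(a) = -sqrt(C1 + a^2)
 h(a) = sqrt(C1 + a^2)


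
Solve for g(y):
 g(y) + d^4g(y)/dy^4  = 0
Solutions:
 g(y) = (C1*sin(sqrt(2)*y/2) + C2*cos(sqrt(2)*y/2))*exp(-sqrt(2)*y/2) + (C3*sin(sqrt(2)*y/2) + C4*cos(sqrt(2)*y/2))*exp(sqrt(2)*y/2)


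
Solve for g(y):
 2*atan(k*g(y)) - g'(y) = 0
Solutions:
 Integral(1/atan(_y*k), (_y, g(y))) = C1 + 2*y


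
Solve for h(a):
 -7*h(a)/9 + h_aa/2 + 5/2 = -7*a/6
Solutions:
 h(a) = C1*exp(-sqrt(14)*a/3) + C2*exp(sqrt(14)*a/3) + 3*a/2 + 45/14


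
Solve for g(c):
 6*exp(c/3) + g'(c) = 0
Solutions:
 g(c) = C1 - 18*exp(c/3)


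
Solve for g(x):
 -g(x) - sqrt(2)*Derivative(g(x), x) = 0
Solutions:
 g(x) = C1*exp(-sqrt(2)*x/2)


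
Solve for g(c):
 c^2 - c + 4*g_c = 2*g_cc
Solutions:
 g(c) = C1 + C2*exp(2*c) - c^3/12


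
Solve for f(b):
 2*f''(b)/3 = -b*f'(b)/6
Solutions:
 f(b) = C1 + C2*erf(sqrt(2)*b/4)


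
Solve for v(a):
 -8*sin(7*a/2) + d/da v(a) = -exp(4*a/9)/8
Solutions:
 v(a) = C1 - 9*exp(4*a/9)/32 - 16*cos(7*a/2)/7


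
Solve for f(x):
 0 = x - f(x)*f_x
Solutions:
 f(x) = -sqrt(C1 + x^2)
 f(x) = sqrt(C1 + x^2)


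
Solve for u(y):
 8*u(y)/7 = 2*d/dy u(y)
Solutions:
 u(y) = C1*exp(4*y/7)


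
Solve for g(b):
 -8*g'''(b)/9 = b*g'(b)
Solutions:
 g(b) = C1 + Integral(C2*airyai(-3^(2/3)*b/2) + C3*airybi(-3^(2/3)*b/2), b)


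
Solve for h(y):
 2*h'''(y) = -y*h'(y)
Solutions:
 h(y) = C1 + Integral(C2*airyai(-2^(2/3)*y/2) + C3*airybi(-2^(2/3)*y/2), y)


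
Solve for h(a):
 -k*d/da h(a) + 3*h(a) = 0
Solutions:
 h(a) = C1*exp(3*a/k)


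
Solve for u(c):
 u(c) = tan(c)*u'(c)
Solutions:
 u(c) = C1*sin(c)


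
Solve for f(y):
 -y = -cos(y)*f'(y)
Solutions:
 f(y) = C1 + Integral(y/cos(y), y)


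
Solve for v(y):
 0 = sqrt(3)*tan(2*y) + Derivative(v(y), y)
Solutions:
 v(y) = C1 + sqrt(3)*log(cos(2*y))/2


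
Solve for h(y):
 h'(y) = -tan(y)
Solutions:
 h(y) = C1 + log(cos(y))


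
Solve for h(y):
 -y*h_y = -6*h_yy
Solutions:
 h(y) = C1 + C2*erfi(sqrt(3)*y/6)


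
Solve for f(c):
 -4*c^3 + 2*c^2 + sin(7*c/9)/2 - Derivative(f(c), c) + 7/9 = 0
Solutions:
 f(c) = C1 - c^4 + 2*c^3/3 + 7*c/9 - 9*cos(7*c/9)/14


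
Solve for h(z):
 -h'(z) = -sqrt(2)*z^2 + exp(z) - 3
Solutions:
 h(z) = C1 + sqrt(2)*z^3/3 + 3*z - exp(z)


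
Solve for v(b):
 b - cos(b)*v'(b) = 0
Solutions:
 v(b) = C1 + Integral(b/cos(b), b)


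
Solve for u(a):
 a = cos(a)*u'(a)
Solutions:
 u(a) = C1 + Integral(a/cos(a), a)


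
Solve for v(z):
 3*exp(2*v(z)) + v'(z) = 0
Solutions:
 v(z) = log(-sqrt(-1/(C1 - 3*z))) - log(2)/2
 v(z) = log(-1/(C1 - 3*z))/2 - log(2)/2


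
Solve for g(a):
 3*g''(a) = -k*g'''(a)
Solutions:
 g(a) = C1 + C2*a + C3*exp(-3*a/k)


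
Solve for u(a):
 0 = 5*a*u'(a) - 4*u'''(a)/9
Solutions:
 u(a) = C1 + Integral(C2*airyai(90^(1/3)*a/2) + C3*airybi(90^(1/3)*a/2), a)


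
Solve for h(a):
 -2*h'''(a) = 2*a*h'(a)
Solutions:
 h(a) = C1 + Integral(C2*airyai(-a) + C3*airybi(-a), a)


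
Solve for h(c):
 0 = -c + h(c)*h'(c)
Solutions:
 h(c) = -sqrt(C1 + c^2)
 h(c) = sqrt(C1 + c^2)
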